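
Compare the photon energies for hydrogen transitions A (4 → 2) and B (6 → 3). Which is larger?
4 → 2

Calculate the energy for each transition:

Transition 4 → 2:
ΔE₁ = |E_2 - E_4| = |-13.6057/2² - (-13.6057/4²)|
ΔE₁ = |-3.40142500000 - (-0.85035625000)| = 2.55106875 eV

Transition 6 → 3:
ΔE₂ = |E_3 - E_6| = |-13.6057/3² - (-13.6057/6²)|
ΔE₂ = |-1.51174444444 - (-0.37793611111)| = 1.13380833 eV

Since 2.55106875 eV > 1.13380833 eV, the transition 4 → 2 emits the more energetic photon.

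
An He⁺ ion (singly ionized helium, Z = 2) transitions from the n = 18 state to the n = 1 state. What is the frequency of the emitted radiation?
1.312e+16 Hz

First, find the transition energy:
E_18 = -13.6057 × 2² / 18² = -0.167972 eV
E_1 = -13.6057 × 2² / 1² = -54.422800 eV
|ΔE| = |E_1 - E_18| = 54.254828 eV

Convert to Joules: E = 54.254828 eV × (1.602177 × 10⁻¹⁹ J/eV) = 8.69258e-18 J

Using E = hf:
f = E/h = 8.69258e-18 J / (6.62607 × 10⁻³⁴ J·s)
f = 1.312e+16 Hz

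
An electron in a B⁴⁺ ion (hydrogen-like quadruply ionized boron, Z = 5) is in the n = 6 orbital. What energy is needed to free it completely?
9.44840 eV

The ionization energy is the energy needed to remove the electron completely (n → ∞).

For a hydrogen-like ion with Z = 5, E_n = -13.6057 Z² / n² eV.

At n = 6: E_6 = -13.6057 × 5² / 6² = -9.44840278 eV
At n = ∞: E_∞ = 0 eV

Ionization energy = E_∞ - E_6 = 0 - (-9.44840278) = 9.44840278 eV
Ionization energy ≈ 9.44840 eV

This is also called the binding energy of the electron in state n = 6.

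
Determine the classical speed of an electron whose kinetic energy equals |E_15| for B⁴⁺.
7.2923e+05 m/s (or 0.24325% of c)

The binding energy at n = 15 for B⁴⁺ is:
E_15 = -13.6057 × 5²/15² = -1.5117444 eV
|E_15| = 1.5117444 eV

Convert to Joules:
KE = 1.5117444 eV × (1.602177 × 10⁻¹⁹ J/eV) = 2.422082e-19 J

Using KE = ½mv²:
v = √(2·KE/m_e)
v = √(2 × 2.422082e-19 J / 9.10938 × 10⁻³¹ kg)
v = 7.2923e+05 m/s

This is approximately 0.24325% the speed of light.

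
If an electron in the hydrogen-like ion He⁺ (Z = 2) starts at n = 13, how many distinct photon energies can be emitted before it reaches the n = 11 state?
3

The electron can occupy levels n = 11, 12, ..., 13 during de-excitation — that is m = 13 - 11 + 1 = 3 distinct levels.

The number of distinct spectral lines equals the number of ways to choose 2 of these m levels (each pair gives one possible emission transition):

Number of lines = m(m-1)/2 = 3×2/2 = 3

These correspond to all possible transitions between the 3 levels:
13 → 12, 13 → 11, 12 → 11

Each transition produces a photon with a unique energy (and thus wavelength). This count does not depend on Z.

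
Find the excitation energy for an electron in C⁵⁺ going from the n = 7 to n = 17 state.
8.30 eV

The energy levels of a hydrogen-like atom are E_n = -13.6057 Z² eV / n².

Energy at n = 7: E_7 = -13.6057 × 6² / 7² = -9.99602 eV
Energy at n = 17: E_17 = -13.6057 × 6² / 17² = -1.69483 eV

The excitation energy is the difference:
ΔE = E_17 - E_7
ΔE = -1.69483 - (-9.99602)
ΔE = 8.30 eV

Since this is positive, energy must be absorbed (photon absorption).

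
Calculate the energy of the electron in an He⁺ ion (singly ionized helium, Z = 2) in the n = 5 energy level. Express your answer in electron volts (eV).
-2.17691 eV

The energy levels of a hydrogen-like atom are given by:
E_n = -13.6057 Z² / n² eV  (with Z = 2 for He⁺)

For n = 5:
E_5 = -13.6057 × 2² / 5²
E_5 = -13.6057 × 4 / 25
E_5 = -2.17691 eV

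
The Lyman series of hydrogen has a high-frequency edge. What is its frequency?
3.28984e+15 Hz

The series limit corresponds to the transition from n = ∞ to n = 1.
This is the highest energy (shortest wavelength) transition in the Lyman series.

E_∞ = 0 eV
E_1 = -13.6057 / 1² = -13.60570000 eV

Energy at series limit:
ΔE = E_∞ - E_1 = 0 - (-13.60570000) = 13.60570000 eV
E = 13.60570000 eV × (1.602177 × 10⁻¹⁹ J/eV) = 2.1798740e-18 J
f = E/h = 2.1798740e-18 J / (6.62607 × 10⁻³⁴ J·s) = 3.28984e+15 Hz

This energy equals the ionization energy from the n = 1 state of hydrogen.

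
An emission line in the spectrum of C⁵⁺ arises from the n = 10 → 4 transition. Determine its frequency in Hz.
6.21781e+15 Hz

First, find the transition energy:
E_10 = -13.6057 × 6² / 10² = -4.8980520 eV
E_4 = -13.6057 × 6² / 4² = -30.6128250 eV
|ΔE| = |E_4 - E_10| = 25.7147730 eV

Convert to Joules: E = 25.7147730 eV × (1.602177 × 10⁻¹⁹ J/eV) = 4.1199618e-18 J

Using E = hf:
f = E/h = 4.1199618e-18 J / (6.62607 × 10⁻³⁴ J·s)
f = 6.21781e+15 Hz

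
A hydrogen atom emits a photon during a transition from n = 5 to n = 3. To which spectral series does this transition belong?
Paschen series

The spectral series in hydrogen are named based on the final (lower) energy level:
- Lyman series: n_final = 1 (ultraviolet)
- Balmer series: n_final = 2 (visible/near-UV)
- Paschen series: n_final = 3 (infrared)
- Brackett series: n_final = 4 (infrared)
- Pfund series: n_final = 5 (far infrared)

Since this transition ends at n = 3, it belongs to the Paschen series.

For reference, this 5 → 3 line has photon energy
ΔE = 13.6057 eV × (1/3² - 1/5²) = 0.967516444 eV,
corresponding to wavelength λ = hc/ΔE = 1239.84 eV·nm / 0.967516444 eV = 1281.467 nm in the infrared region.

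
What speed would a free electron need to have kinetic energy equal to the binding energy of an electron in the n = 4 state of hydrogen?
5.46923e+05 m/s (or 0.182% of c)

The binding energy at n = 4 for hydrogen is:
E_4 = -13.6057/4² = -0.850356250 eV
|E_4| = 0.850356250 eV

Convert to Joules:
KE = 0.850356250 eV × (1.602177 × 10⁻¹⁹ J/eV) = 1.3624212e-19 J

Using KE = ½mv²:
v = √(2·KE/m_e)
v = √(2 × 1.3624212e-19 J / 9.10938 × 10⁻³¹ kg)
v = 5.46923e+05 m/s

This is approximately 0.182% the speed of light.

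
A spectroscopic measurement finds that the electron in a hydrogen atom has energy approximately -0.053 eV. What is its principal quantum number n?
n = 16

The exact energy levels follow E_n = -13.6057 eV / n².

The measured value (-0.053 eV) is reported to only 2 significant figures, so we must test candidate n values and see which one matches to that precision.

Candidate energies:
  n = 14:  E = -13.6057/14² = -0.069417 eV
  n = 15:  E = -13.6057/15² = -0.060470 eV
  n = 16:  E = -13.6057/16² = -0.053147 eV  ← matches
  n = 17:  E = -13.6057/17² = -0.047079 eV
  n = 18:  E = -13.6057/18² = -0.041993 eV

Checking against the measurement of -0.053 eV (2 sig figs), only n = 16 agrees:
E_16 = -0.053147 eV, which rounds to -0.053 eV ✓

Therefore n = 16.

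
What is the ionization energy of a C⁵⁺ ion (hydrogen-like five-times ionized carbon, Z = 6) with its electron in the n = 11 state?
4.04798 eV

The ionization energy is the energy needed to remove the electron completely (n → ∞).

For a hydrogen-like ion with Z = 6, E_n = -13.6057 Z² / n² eV.

At n = 11: E_11 = -13.6057 × 6² / 11² = -4.04797686 eV
At n = ∞: E_∞ = 0 eV

Ionization energy = E_∞ - E_11 = 0 - (-4.04797686) = 4.04797686 eV
Ionization energy ≈ 4.04798 eV

This is also called the binding energy of the electron in state n = 11.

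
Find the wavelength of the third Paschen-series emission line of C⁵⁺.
30.38 nm

The lines of a series are numbered from the longest wavelength (smallest ΔE) outward; the third line is the transition from n = n_f + 3 to n_f.
The Paschen series has all transitions ending at n_f = 3.

For C⁵⁺ (Z = 6), the third line (γ-line) is the jump from n = 6 to n = 3:
E_6 = -13.6057 × 6² / 6² = -13.6057 eV
E_3 = -13.6057 × 6² / 3² = -54.4228 eV
ΔE = E_6 - E_3 = 40.8171 eV

λ = hc/E = 1239.84 eV·nm / 40.8171 eV
λ = 30.38 nm

This is the γ-line of the Paschen series in C⁵⁺.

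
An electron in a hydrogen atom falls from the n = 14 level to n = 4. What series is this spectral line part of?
Brackett series

The spectral series in hydrogen are named based on the final (lower) energy level:
- Lyman series: n_final = 1 (ultraviolet)
- Balmer series: n_final = 2 (visible/near-UV)
- Paschen series: n_final = 3 (infrared)
- Brackett series: n_final = 4 (infrared)
- Pfund series: n_final = 5 (far infrared)

Since this transition ends at n = 4, it belongs to the Brackett series.

For reference, this 14 → 4 line has photon energy
ΔE = 13.6057 eV × (1/4² - 1/14²) = 0.78093941 eV,
corresponding to wavelength λ = hc/ΔE = 1239.84 eV·nm / 0.78093941 eV = 1587.63 nm in the infrared region.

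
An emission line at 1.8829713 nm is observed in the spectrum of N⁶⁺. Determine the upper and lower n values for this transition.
n = 9 → n = 1

First, find the photon energy from the wavelength (hc = 1239.84 eV·nm):
E = hc/λ = 1239.84 eV·nm / 1.8829713 nm = 658.44870 eV

The energy levels of N⁶⁺ satisfy E_n = -13.6057 × 7² / n² eV, so an emission n_i → n_f releases
ΔE = 13.6057 × 7² × (1/n_f² − 1/n_i²) eV.

Setting ΔE equal to the photon energy:
1/n_f² − 1/n_i² = 658.44870 / (13.6057 × 7²) = 0.98765433

Since 1/n_i² must be positive, we need 1/n_f² > 0.98765433, i.e. n_f ≤ 1. For each allowed n_f, solve n_i = (1/n_f² − 0.98765433)^(−1/2) and check whether it is a whole number:
  n_f = 1: 1/n_i² = 1.00000000 − 0.98765433 = 0.01234567 → n_i = 9.000  → integer, n_i = 9 ✓

Only n_f = 1 gives an integer upper level, n_i = 9.

The transition is from n = 9 to n = 1 (emission).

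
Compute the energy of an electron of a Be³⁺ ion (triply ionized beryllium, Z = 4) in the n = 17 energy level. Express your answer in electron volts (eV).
-0.753 eV

The energy levels of a hydrogen-like atom are given by:
E_n = -13.6057 Z² / n² eV  (with Z = 4 for Be³⁺)

For n = 17:
E_17 = -13.6057 × 4² / 17²
E_17 = -13.6057 × 16 / 289
E_17 = -0.753 eV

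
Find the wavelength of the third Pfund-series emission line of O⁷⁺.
58.4144 nm

The lines of a series are numbered from the longest wavelength (smallest ΔE) outward; the third line is the transition from n = n_f + 3 to n_f.
The Pfund series has all transitions ending at n_f = 5.

For O⁷⁺ (Z = 8), the third line (γ-line) is the jump from n = 8 to n = 5:
E_8 = -13.6057 × 8² / 8² = -13.605700 eV
E_5 = -13.6057 × 8² / 5² = -34.830592 eV
ΔE = E_8 - E_5 = 21.224892 eV

λ = hc/E = 1239.84 eV·nm / 21.224892 eV
λ = 58.4144 nm

This is the γ-line of the Pfund series in O⁷⁺.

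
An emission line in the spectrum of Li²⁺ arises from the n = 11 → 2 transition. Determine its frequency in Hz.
7.16e+15 Hz

First, find the transition energy:
E_11 = -13.6057 × 3² / 11² = -1.0119942 eV
E_2 = -13.6057 × 3² / 2² = -30.6128250 eV
|ΔE| = |E_2 - E_11| = 29.6008308 eV

Convert to Joules: E = 29.6008308 eV × (1.602177 × 10⁻¹⁹ J/eV) = 4.7426e-18 J

Using E = hf:
f = E/h = 4.7426e-18 J / (6.62607 × 10⁻³⁴ J·s)
f = 7.16e+15 Hz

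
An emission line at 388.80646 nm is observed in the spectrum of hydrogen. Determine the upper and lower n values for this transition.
n = 8 → n = 2

First, find the photon energy from the wavelength (hc = 1239.84 eV·nm):
E = hc/λ = 1239.84 eV·nm / 388.80646 nm = 3.1888359 eV

The energy levels of hydrogen satisfy E_n = -13.6057 / n² eV, so an emission n_i → n_f releases
ΔE = 13.6057 × (1/n_f² − 1/n_i²) eV.

Setting ΔE equal to the photon energy:
1/n_f² − 1/n_i² = 3.1888359 / 13.6057 = 0.23437500

Since 1/n_i² must be positive, we need 1/n_f² > 0.23437500, i.e. n_f ≤ 2. For each allowed n_f, solve n_i = (1/n_f² − 0.23437500)^(−1/2) and check whether it is a whole number:
  n_f = 1: 1/n_i² = 1.00000000 − 0.23437500 = 0.76562500 → n_i = 1.143  (not an integer) ✗
  n_f = 2: 1/n_i² = 0.25000000 − 0.23437500 = 0.01562500 → n_i = 8.000  → integer, n_i = 8 ✓

Only n_f = 2 gives an integer upper level, n_i = 8.

The transition is from n = 8 to n = 2 (emission).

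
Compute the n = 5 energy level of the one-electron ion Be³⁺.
-8.7076 eV

For hydrogen-like ions, the energy levels scale with Z²:
E_n = -13.6057 Z² / n² eV

For Be³⁺ (Z = 4) at n = 5:
E_5 = -13.6057 × 4² / 5²
E_5 = -13.6057 × 16 / 25
E_5 = -217.6912 / 25
E_5 = -8.7076 eV

The energy is 16 times more negative than hydrogen at the same n due to the stronger nuclear charge.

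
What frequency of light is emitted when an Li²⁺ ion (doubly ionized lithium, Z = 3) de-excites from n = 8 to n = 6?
3.598e+14 Hz

First, find the transition energy:
E_8 = -13.6057 × 3² / 8² = -1.913302 eV
E_6 = -13.6057 × 3² / 6² = -3.401425 eV
|ΔE| = |E_6 - E_8| = 1.488123 eV

Convert to Joules: E = 1.488123 eV × (1.602177 × 10⁻¹⁹ J/eV) = 2.38424e-19 J

Using E = hf:
f = E/h = 2.38424e-19 J / (6.62607 × 10⁻³⁴ J·s)
f = 3.598e+14 Hz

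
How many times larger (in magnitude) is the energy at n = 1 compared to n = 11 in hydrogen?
121.0000

Using E_n = -13.6057 Z² / n² eV with Z = 1:

E_1 = -13.6057 / 1² = -13.6057 / 1 = -13.6057000000 eV
E_11 = -13.6057 / 11² = -13.6057 / 121 = -0.1124438017 eV

The ratio is:
E_1/E_11 = (-13.6057000000) / (-0.1124438017)
E_1/E_11 = (-13.6057/1) / (-13.6057/121)
E_1/E_11 = 121/1
E_1/E_11 = 121.0000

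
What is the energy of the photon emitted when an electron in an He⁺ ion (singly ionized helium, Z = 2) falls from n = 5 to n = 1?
52.245888 eV

The energy levels are E_n = -13.6057 Z² eV / n².

Energy at n = 5: E_5 = -13.6057 × 2² / 5² = -2.176912000 eV
Energy at n = 1: E_1 = -13.6057 × 2² / 1² = -54.422800000 eV

For emission (electron falling to lower state), the photon energy is:
E_photon = E_5 - E_1 = |-2.176912000 - (-54.422800000)|
E_photon = 52.245888 eV

This energy is carried away by the emitted photon.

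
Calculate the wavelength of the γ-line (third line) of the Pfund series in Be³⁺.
233.658 nm

The lines of a series are numbered from the longest wavelength (smallest ΔE) outward; the third line is the transition from n = n_f + 3 to n_f.
The Pfund series has all transitions ending at n_f = 5.

For Be³⁺ (Z = 4), the third line (γ-line) is the jump from n = 8 to n = 5:
E_8 = -13.6057 × 4² / 8² = -3.4014250 eV
E_5 = -13.6057 × 4² / 5² = -8.7076480 eV
ΔE = E_8 - E_5 = 5.3062230 eV

λ = hc/E = 1239.84 eV·nm / 5.3062230 eV
λ = 233.658 nm

This is the γ-line of the Pfund series in Be³⁺.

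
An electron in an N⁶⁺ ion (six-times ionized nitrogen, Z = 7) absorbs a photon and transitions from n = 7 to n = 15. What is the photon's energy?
10.6427 eV

The energy levels of a hydrogen-like atom are E_n = -13.6057 Z² eV / n².

Energy at n = 7: E_7 = -13.6057 × 7² / 7² = -13.6057000 eV
Energy at n = 15: E_15 = -13.6057 × 7² / 15² = -2.9630191 eV

The excitation energy is the difference:
ΔE = E_15 - E_7
ΔE = -2.9630191 - (-13.6057000)
ΔE = 10.6427 eV

Since this is positive, energy must be absorbed (photon absorption).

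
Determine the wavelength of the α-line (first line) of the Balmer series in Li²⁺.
72.901 nm

The longest wavelength corresponds to the smallest energy transition in the series.
The Balmer series has all transitions ending at n_f = 2.

For Li²⁺ (Z = 3), the first line (α-line) is the jump from n = 3 to n = 2:
E_3 = -13.6057 × 3² / 3² = -13.60570 eV
E_2 = -13.6057 × 3² / 2² = -30.61283 eV
ΔE = E_3 - E_2 = 17.00713 eV

λ = hc/E = 1239.84 eV·nm / 17.00713 eV
λ = 72.901 nm

This is the α-line of the Balmer series in Li²⁺.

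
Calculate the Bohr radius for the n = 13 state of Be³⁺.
2.2358 nm (or 22.3577 Å)

The Bohr radius formula is:
r_n = n² a₀ / Z

where a₀ = 0.0529177 nm is the Bohr radius.

For Be³⁺ (Z = 4) at n = 13:
r_13 = 13² × 0.0529177 nm / 4
r_13 = 169 × 0.0529177 nm / 4
r_13 = 8.94309 nm / 4
r_13 = 2.2358 nm

The electron orbits at approximately 2.2358 nm from the nucleus.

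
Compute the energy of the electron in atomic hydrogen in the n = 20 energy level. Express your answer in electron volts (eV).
-0.03401 eV

The energy levels of a hydrogen-like atom are given by:
E_n = -13.6057 eV / n²

For n = 20:
E_20 = -13.6057 eV / 20²
E_20 = -13.6057 eV / 400
E_20 = -0.03401 eV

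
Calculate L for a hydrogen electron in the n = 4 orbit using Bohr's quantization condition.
4.2183e-34 J·s (or 4ℏ)

In the Bohr model, angular momentum is quantized:
L = nℏ

where ℏ = h/(2π) = 1.054572e-34 J·s

For n = 4:
L = 4 × 1.054572e-34 J·s
L = 4.2183e-34 J·s

This can also be written as L = 4ℏ.
The angular momentum is an integer multiple of the reduced Planck constant.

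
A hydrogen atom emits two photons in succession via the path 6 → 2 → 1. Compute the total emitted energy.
13.228 eV

The energy levels of hydrogen are E_n = -13.6057 / n² eV.

First transition (6 → 2):
ΔE₁ = |E_2 - E_6|
ΔE₁ = |-3.401425000 - (-0.377936111)| = 3.023489 eV

Second transition (2 → 1):
ΔE₂ = |E_1 - E_2|
ΔE₂ = |-13.605700000 - (-3.401425000)| = 10.204275 eV

Total energy released:
E_total = ΔE₁ + ΔE₂ = 3.023489 + 10.204275 = 13.228 eV

Note: This equals the direct transition 6 → 1: 13.228 eV ✓
Energy is conserved regardless of the path taken.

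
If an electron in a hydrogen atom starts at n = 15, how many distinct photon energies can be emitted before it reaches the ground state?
105

The electron can occupy levels n = 1, 2, ..., 15 during de-excitation — that is m = 15 - 1 + 1 = 15 distinct levels.

The number of distinct spectral lines equals the number of ways to choose 2 of these m levels (each pair gives one possible emission transition):

Number of lines = m(m-1)/2 = 15×14/2 = 105

These correspond to all possible transitions between the 15 levels:
15 → 14, 15 → 13, 15 → 12, 15 → 11, 15 → 10, 15 → 9, 15 → 8, 15 → 7...

Each transition produces a photon with a unique energy (and thus wavelength). This count does not depend on Z.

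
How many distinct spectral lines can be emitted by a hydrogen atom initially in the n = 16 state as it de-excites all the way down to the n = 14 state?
3

The electron can occupy levels n = 14, 15, ..., 16 during de-excitation — that is m = 16 - 14 + 1 = 3 distinct levels.

The number of distinct spectral lines equals the number of ways to choose 2 of these m levels (each pair gives one possible emission transition):

Number of lines = m(m-1)/2 = 3×2/2 = 3

These correspond to all possible transitions between the 3 levels:
16 → 15, 16 → 14, 15 → 14

Each transition produces a photon with a unique energy (and thus wavelength). This count does not depend on Z.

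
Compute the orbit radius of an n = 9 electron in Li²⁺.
1.42878 nm (or 14.28778 Å)

The Bohr radius formula is:
r_n = n² a₀ / Z

where a₀ = 0.05291772 nm is the Bohr radius.

For Li²⁺ (Z = 3) at n = 9:
r_9 = 9² × 0.05291772 nm / 3
r_9 = 81 × 0.05291772 nm / 3
r_9 = 4.286335 nm / 3
r_9 = 1.42878 nm

The electron orbits at approximately 1.42878 nm from the nucleus.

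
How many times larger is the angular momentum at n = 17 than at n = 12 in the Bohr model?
1.42

In the Bohr model, L_n = nℏ, so the ratio is purely the ratio of quantum numbers:

L_17/L_12 = 17ℏ / 12ℏ = 17/12 = 1.42

The angular momentum scales linearly with n.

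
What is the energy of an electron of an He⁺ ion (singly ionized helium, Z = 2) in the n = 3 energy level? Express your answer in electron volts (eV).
-6.047 eV

The energy levels of a hydrogen-like atom are given by:
E_n = -13.6057 Z² / n² eV  (with Z = 2 for He⁺)

For n = 3:
E_3 = -13.6057 × 2² / 3²
E_3 = -13.6057 × 4 / 9
E_3 = -6.047 eV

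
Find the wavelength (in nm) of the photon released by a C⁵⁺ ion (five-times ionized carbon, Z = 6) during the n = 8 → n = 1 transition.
2.5715 nm

First, find the transition energy using E_n = -13.6057 Z² / n² eV:
E_8 = -13.6057 × 6² / 8² = -7.653206 eV
E_1 = -13.6057 × 6² / 1² = -489.805200 eV

Photon energy: |ΔE| = |E_1 - E_8| = 482.151994 eV

Convert to wavelength using E = hc/λ with hc = 1239.84 eV·nm:
λ = hc/E = 1239.84 eV·nm / 482.151994 eV
λ = 2.5715 nm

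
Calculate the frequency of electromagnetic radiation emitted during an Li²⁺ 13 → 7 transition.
4.29058e+14 Hz

First, find the transition energy:
E_13 = -13.6057 × 3² / 13² = -0.72456391 eV
E_7 = -13.6057 × 3² / 7² = -2.49900612 eV
|ΔE| = |E_7 - E_13| = 1.77444221 eV

Convert to Joules: E = 1.77444221 eV × (1.602177 × 10⁻¹⁹ J/eV) = 2.8429705e-19 J

Using E = hf:
f = E/h = 2.8429705e-19 J / (6.62607 × 10⁻³⁴ J·s)
f = 4.29058e+14 Hz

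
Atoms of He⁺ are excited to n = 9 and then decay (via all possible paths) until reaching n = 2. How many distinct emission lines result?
28

The electron can occupy levels n = 2, 3, ..., 9 during de-excitation — that is m = 9 - 2 + 1 = 8 distinct levels.

The number of distinct spectral lines equals the number of ways to choose 2 of these m levels (each pair gives one possible emission transition):

Number of lines = m(m-1)/2 = 8×7/2 = 28

These correspond to all possible transitions between the 8 levels:
9 → 8, 9 → 7, 9 → 6, 9 → 5, 9 → 4, 9 → 3, 9 → 2, 8 → 7...

Each transition produces a photon with a unique energy (and thus wavelength). This count does not depend on Z.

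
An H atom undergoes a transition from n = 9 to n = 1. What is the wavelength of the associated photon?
92.266 nm

First, find the transition energy using E_n = -13.6057 / n² eV:
E_9 = -13.6057 / 9² = -0.16797 eV
E_1 = -13.6057 / 1² = -13.60570 eV

Photon energy: |ΔE| = |E_1 - E_9| = 13.43773 eV

Convert to wavelength using E = hc/λ with hc = 1239.84 eV·nm:
λ = hc/E = 1239.84 eV·nm / 13.43773 eV
λ = 92.266 nm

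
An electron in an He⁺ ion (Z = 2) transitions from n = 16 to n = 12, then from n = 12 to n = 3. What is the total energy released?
5.8344 eV

The energy levels of He⁺ are E_n = -13.6057 × 2² / n² eV.

First transition (16 → 12):
ΔE₁ = |E_12 - E_16|
ΔE₁ = |-0.3779361111 - (-0.2125890625)| = 0.1653470 eV

Second transition (12 → 3):
ΔE₂ = |E_3 - E_12|
ΔE₂ = |-6.0469777778 - (-0.3779361111)| = 5.6690417 eV

Total energy released:
E_total = ΔE₁ + ΔE₂ = 0.1653470 + 5.6690417 = 5.8344 eV

Note: This equals the direct transition 16 → 3: 5.8344 eV ✓
Energy is conserved regardless of the path taken.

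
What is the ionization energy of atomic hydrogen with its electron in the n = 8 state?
0.21 eV

The ionization energy is the energy needed to remove the electron completely (n → ∞).

For hydrogen, E_n = -13.6057 eV / n².

At n = 8: E_8 = -13.6057 / 8² = -0.21259 eV
At n = ∞: E_∞ = 0 eV

Ionization energy = E_∞ - E_8 = 0 - (-0.21259) = 0.21259 eV
Ionization energy ≈ 0.21 eV

This is also called the binding energy of the electron in state n = 8.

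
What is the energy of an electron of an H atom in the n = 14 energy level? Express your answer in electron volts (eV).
-0.07 eV

The energy levels of a hydrogen-like atom are given by:
E_n = -13.6057 eV / n²

For n = 14:
E_14 = -13.6057 eV / 14²
E_14 = -13.6057 eV / 196
E_14 = -0.07 eV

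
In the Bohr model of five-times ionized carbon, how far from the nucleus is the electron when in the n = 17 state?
2.5489 nm (or 25.4887 Å)

The Bohr radius formula is:
r_n = n² a₀ / Z

where a₀ = 0.0529177 nm is the Bohr radius.

For C⁵⁺ (Z = 6) at n = 17:
r_17 = 17² × 0.0529177 nm / 6
r_17 = 289 × 0.0529177 nm / 6
r_17 = 15.29322 nm / 6
r_17 = 2.5489 nm

The electron orbits at approximately 2.5489 nm from the nucleus.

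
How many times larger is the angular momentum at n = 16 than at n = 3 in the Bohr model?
5.3333

In the Bohr model, L_n = nℏ, so the ratio is purely the ratio of quantum numbers:

L_16/L_3 = 16ℏ / 3ℏ = 16/3 = 5.3333

The angular momentum scales linearly with n.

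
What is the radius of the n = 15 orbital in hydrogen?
11.90649 nm (or 119.06487 Å)

The Bohr radius formula is:
r_n = n² a₀ / Z

where a₀ = 0.05291772 nm is the Bohr radius.

For H (Z = 1) at n = 15:
r_15 = 15² × 0.05291772 nm / 1
r_15 = 225 × 0.05291772 nm / 1
r_15 = 11.906487 nm / 1
r_15 = 11.90649 nm

The electron orbits at approximately 11.90649 nm from the nucleus.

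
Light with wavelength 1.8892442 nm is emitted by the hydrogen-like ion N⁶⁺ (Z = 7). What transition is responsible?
n = 8 → n = 1

First, find the photon energy from the wavelength (hc = 1239.84 eV·nm):
E = hc/λ = 1239.84 eV·nm / 1.8892442 nm = 656.26244 eV

The energy levels of N⁶⁺ satisfy E_n = -13.6057 × 7² / n² eV, so an emission n_i → n_f releases
ΔE = 13.6057 × 7² × (1/n_f² − 1/n_i²) eV.

Setting ΔE equal to the photon energy:
1/n_f² − 1/n_i² = 656.26244 / (13.6057 × 7²) = 0.98437501

Since 1/n_i² must be positive, we need 1/n_f² > 0.98437501, i.e. n_f ≤ 1. For each allowed n_f, solve n_i = (1/n_f² − 0.98437501)^(−1/2) and check whether it is a whole number:
  n_f = 1: 1/n_i² = 1.00000000 − 0.98437501 = 0.01562499 → n_i = 8.000  → integer, n_i = 8 ✓

Only n_f = 1 gives an integer upper level, n_i = 8.

The transition is from n = 8 to n = 1 (emission).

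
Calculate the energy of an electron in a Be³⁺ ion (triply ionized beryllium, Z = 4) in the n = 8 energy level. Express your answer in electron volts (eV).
-3.4014 eV

The energy levels of a hydrogen-like atom are given by:
E_n = -13.6057 Z² / n² eV  (with Z = 4 for Be³⁺)

For n = 8:
E_8 = -13.6057 × 4² / 8²
E_8 = -13.6057 × 16 / 64
E_8 = -3.4014 eV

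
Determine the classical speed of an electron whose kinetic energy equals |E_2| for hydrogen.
1.0938e+06 m/s (or 0.3649% of c)

The binding energy at n = 2 for hydrogen is:
E_2 = -13.6057/2² = -3.4014250 eV
|E_2| = 3.4014250 eV

Convert to Joules:
KE = 3.4014250 eV × (1.602177 × 10⁻¹⁹ J/eV) = 5.449685e-19 J

Using KE = ½mv²:
v = √(2·KE/m_e)
v = √(2 × 5.449685e-19 J / 9.10938 × 10⁻³¹ kg)
v = 1.0938e+06 m/s

This is approximately 0.3649% the speed of light.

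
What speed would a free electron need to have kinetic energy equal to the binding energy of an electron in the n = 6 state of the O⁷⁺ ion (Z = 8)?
2.91692e+06 m/s (or 0.97% of c)

The binding energy at n = 6 for O⁷⁺ is:
E_6 = -13.6057 × 8²/6² = -24.1879111 eV
|E_6| = 24.1879111 eV

Convert to Joules:
KE = 24.1879111 eV × (1.602177 × 10⁻¹⁹ J/eV) = 3.8753315e-18 J

Using KE = ½mv²:
v = √(2·KE/m_e)
v = √(2 × 3.8753315e-18 J / 9.10938 × 10⁻³¹ kg)
v = 2.91692e+06 m/s

This is approximately 0.97% the speed of light.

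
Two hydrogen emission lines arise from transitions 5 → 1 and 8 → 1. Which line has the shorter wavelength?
8 → 1

Calculate the energy for each transition:

Transition 5 → 1:
ΔE₁ = |E_1 - E_5| = |-13.6057/1² - (-13.6057/5²)|
ΔE₁ = |-13.6057000000 - (-0.5442280000)| = 13.0614720 eV

Transition 8 → 1:
ΔE₂ = |E_1 - E_8| = |-13.6057/1² - (-13.6057/8²)|
ΔE₂ = |-13.6057000000 - (-0.2125890625)| = 13.3931109 eV

Since 13.3931109 eV > 13.0614720 eV, the transition 8 → 1 emits the more energetic photon.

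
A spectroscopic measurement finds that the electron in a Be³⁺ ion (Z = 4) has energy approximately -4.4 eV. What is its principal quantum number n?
n = 7

The exact energy levels follow E_n = -13.6057 Z² / n² eV with Z = 4.

The measured value (-4.4 eV) is reported to only 2 significant figures, so we must test candidate n values and see which one matches to that precision.

Candidate energies:
  n = 5:  E = -13.6057 × 4² / 5² = -8.70765 eV
  n = 6:  E = -13.6057 × 4² / 6² = -6.04698 eV
  n = 7:  E = -13.6057 × 4² / 7² = -4.44268 eV  ← matches
  n = 8:  E = -13.6057 × 4² / 8² = -3.40143 eV
  n = 9:  E = -13.6057 × 4² / 9² = -2.68755 eV

Checking against the measurement of -4.4 eV (2 sig figs), only n = 7 agrees:
E_7 = -4.44268 eV, which rounds to -4.4 eV ✓

Therefore n = 7.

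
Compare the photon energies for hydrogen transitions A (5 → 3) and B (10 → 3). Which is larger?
10 → 3

Calculate the energy for each transition:

Transition 5 → 3:
ΔE₁ = |E_3 - E_5| = |-13.6057/3² - (-13.6057/5²)|
ΔE₁ = |-1.511744444444 - (-0.544228000000)| = 0.967516444 eV

Transition 10 → 3:
ΔE₂ = |E_3 - E_10| = |-13.6057/3² - (-13.6057/10²)|
ΔE₂ = |-1.511744444444 - (-0.136057000000)| = 1.375687444 eV

Since 1.375687444 eV > 0.967516444 eV, the transition 10 → 3 emits the more energetic photon.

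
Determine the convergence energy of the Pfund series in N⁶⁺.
26.667172 eV

The series limit corresponds to the transition from n = ∞ to n = 5.
This is the highest energy (shortest wavelength) transition in the Pfund series.

E_∞ = 0 eV
E_5 = -13.6057 × 7² / 5² = -26.667172 eV

Energy at series limit:
ΔE = E_∞ - E_5 = 0 - (-26.667172) = 26.667172 eV

This energy equals the ionization energy from the n = 5 state of N⁶⁺.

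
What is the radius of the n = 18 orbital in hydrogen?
17.1453 nm (or 171.4533 Å)

The Bohr radius formula is:
r_n = n² a₀ / Z

where a₀ = 0.0529177 nm is the Bohr radius.

For H (Z = 1) at n = 18:
r_18 = 18² × 0.0529177 nm / 1
r_18 = 324 × 0.0529177 nm / 1
r_18 = 17.14533 nm / 1
r_18 = 17.1453 nm

The electron orbits at approximately 17.1453 nm from the nucleus.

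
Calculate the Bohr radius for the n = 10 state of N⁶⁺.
0.7560 nm (or 7.5597 Å)

The Bohr radius formula is:
r_n = n² a₀ / Z

where a₀ = 0.0529177 nm is the Bohr radius.

For N⁶⁺ (Z = 7) at n = 10:
r_10 = 10² × 0.0529177 nm / 7
r_10 = 100 × 0.0529177 nm / 7
r_10 = 5.29177 nm / 7
r_10 = 0.7560 nm

The electron orbits at approximately 0.7560 nm from the nucleus.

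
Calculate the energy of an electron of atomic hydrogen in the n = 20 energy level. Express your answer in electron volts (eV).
-0.03 eV

The energy levels of a hydrogen-like atom are given by:
E_n = -13.6057 eV / n²

For n = 20:
E_20 = -13.6057 eV / 20²
E_20 = -13.6057 eV / 400
E_20 = -0.03 eV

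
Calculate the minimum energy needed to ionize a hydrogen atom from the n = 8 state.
0.21259 eV

The ionization energy is the energy needed to remove the electron completely (n → ∞).

For hydrogen, E_n = -13.6057 eV / n².

At n = 8: E_8 = -13.6057 / 8² = -0.21258906 eV
At n = ∞: E_∞ = 0 eV

Ionization energy = E_∞ - E_8 = 0 - (-0.21258906) = 0.21258906 eV
Ionization energy ≈ 0.21259 eV

This is also called the binding energy of the electron in state n = 8.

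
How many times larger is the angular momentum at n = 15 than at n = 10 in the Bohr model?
1.50000

In the Bohr model, L_n = nℏ, so the ratio is purely the ratio of quantum numbers:

L_15/L_10 = 15ℏ / 10ℏ = 15/10 = 1.50000

The angular momentum scales linearly with n.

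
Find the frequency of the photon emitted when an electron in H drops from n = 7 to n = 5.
6.445e+13 Hz

First, find the transition energy:
E_7 = -13.6057 / 7² = -0.27766735 eV
E_5 = -13.6057 / 5² = -0.54422800 eV
|ΔE| = |E_5 - E_7| = 0.26656065 eV

Convert to Joules: E = 0.26656065 eV × (1.602177 × 10⁻¹⁹ J/eV) = 4.27077e-20 J

Using E = hf:
f = E/h = 4.27077e-20 J / (6.62607 × 10⁻³⁴ J·s)
f = 6.445e+13 Hz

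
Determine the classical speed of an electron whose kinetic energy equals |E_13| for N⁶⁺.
1.17799e+06 m/s (or 0.392935% of c)

The binding energy at n = 13 for N⁶⁺ is:
E_13 = -13.6057 × 7²/13² = -3.94484793 eV
|E_13| = 3.94484793 eV

Convert to Joules:
KE = 3.94484793 eV × (1.602177 × 10⁻¹⁹ J/eV) = 6.3203446e-19 J

Using KE = ½mv²:
v = √(2·KE/m_e)
v = √(2 × 6.3203446e-19 J / 9.10938 × 10⁻³¹ kg)
v = 1.17799e+06 m/s

This is approximately 0.392935% the speed of light.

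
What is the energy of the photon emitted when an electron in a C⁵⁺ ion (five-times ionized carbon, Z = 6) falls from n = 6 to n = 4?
17.007 eV

The energy levels are E_n = -13.6057 Z² eV / n².

Energy at n = 6: E_6 = -13.6057 × 6² / 6² = -13.605700 eV
Energy at n = 4: E_4 = -13.6057 × 6² / 4² = -30.612825 eV

For emission (electron falling to lower state), the photon energy is:
E_photon = E_6 - E_4 = |-13.605700 - (-30.612825)|
E_photon = 17.007 eV

This energy is carried away by the emitted photon.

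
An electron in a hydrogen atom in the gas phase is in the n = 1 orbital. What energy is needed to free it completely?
13.6057 eV

The ionization energy is the energy needed to remove the electron completely (n → ∞).

For hydrogen, E_n = -13.6057 eV / n².

At n = 1: E_1 = -13.6057 / 1² = -13.6057000 eV
At n = ∞: E_∞ = 0 eV

Ionization energy = E_∞ - E_1 = 0 - (-13.6057000) = 13.6057000 eV
Ionization energy ≈ 13.6057 eV

This is also called the binding energy of the electron in state n = 1.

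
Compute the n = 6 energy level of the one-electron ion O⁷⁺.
-24.18791 eV

For hydrogen-like ions, the energy levels scale with Z²:
E_n = -13.6057 Z² / n² eV

For O⁷⁺ (Z = 8) at n = 6:
E_6 = -13.6057 × 8² / 6²
E_6 = -13.6057 × 64 / 36
E_6 = -870.7648 / 36
E_6 = -24.18791 eV

The energy is 64 times more negative than hydrogen at the same n due to the stronger nuclear charge.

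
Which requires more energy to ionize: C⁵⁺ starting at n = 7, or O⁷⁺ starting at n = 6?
O⁷⁺ at n = 6 (E = -24.1879 eV)

Using E_n = -13.6057 Z² / n² eV:

C⁵⁺ (Z = 6) at n = 7:
E = -13.6057 × 6² / 7² = -13.6057 × 36 / 49 = -9.9960245 eV

O⁷⁺ (Z = 8) at n = 6:
E = -13.6057 × 8² / 6² = -13.6057 × 64 / 36 = -24.1879111 eV

Since -24.1879111 eV < -9.9960245 eV,
O⁷⁺ at n = 6 is more tightly bound (requires more energy to ionize).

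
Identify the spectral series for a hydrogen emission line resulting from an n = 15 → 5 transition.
Pfund series

The spectral series in hydrogen are named based on the final (lower) energy level:
- Lyman series: n_final = 1 (ultraviolet)
- Balmer series: n_final = 2 (visible/near-UV)
- Paschen series: n_final = 3 (infrared)
- Brackett series: n_final = 4 (infrared)
- Pfund series: n_final = 5 (far infrared)

Since this transition ends at n = 5, it belongs to the Pfund series.

For reference, this 15 → 5 line has photon energy
ΔE = 13.6057 eV × (1/5² - 1/15²) = 0.48375822 eV,
corresponding to wavelength λ = hc/ΔE = 1239.84 eV·nm / 0.48375822 eV = 2562.93 nm in the far infrared region.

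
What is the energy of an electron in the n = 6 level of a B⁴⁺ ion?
-9.44840 eV

For hydrogen-like ions, the energy levels scale with Z²:
E_n = -13.6057 Z² / n² eV

For B⁴⁺ (Z = 5) at n = 6:
E_6 = -13.6057 × 5² / 6²
E_6 = -13.6057 × 25 / 36
E_6 = -340.1425 / 36
E_6 = -9.44840 eV

The energy is 25 times more negative than hydrogen at the same n due to the stronger nuclear charge.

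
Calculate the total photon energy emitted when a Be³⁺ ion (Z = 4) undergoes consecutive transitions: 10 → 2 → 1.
215.51429 eV

The energy levels of Be³⁺ are E_n = -13.6057 × 4² / n² eV.

First transition (10 → 2):
ΔE₁ = |E_2 - E_10|
ΔE₁ = |-54.42280000000 - (-2.17691200000)| = 52.24588800 eV

Second transition (2 → 1):
ΔE₂ = |E_1 - E_2|
ΔE₂ = |-217.69120000000 - (-54.42280000000)| = 163.26840000 eV

Total energy released:
E_total = ΔE₁ + ΔE₂ = 52.24588800 + 163.26840000 = 215.51429 eV

Note: This equals the direct transition 10 → 1: 215.51429 eV ✓
Energy is conserved regardless of the path taken.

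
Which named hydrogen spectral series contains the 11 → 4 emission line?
Brackett series

The spectral series in hydrogen are named based on the final (lower) energy level:
- Lyman series: n_final = 1 (ultraviolet)
- Balmer series: n_final = 2 (visible/near-UV)
- Paschen series: n_final = 3 (infrared)
- Brackett series: n_final = 4 (infrared)
- Pfund series: n_final = 5 (far infrared)

Since this transition ends at n = 4, it belongs to the Brackett series.

For reference, this 11 → 4 line has photon energy
ΔE = 13.6057 eV × (1/4² - 1/11²) = 0.7379124483 eV,
corresponding to wavelength λ = hc/ΔE = 1239.84 eV·nm / 0.7379124483 eV = 1680.1993 nm in the infrared region.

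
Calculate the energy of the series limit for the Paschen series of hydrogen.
1.5117 eV

The series limit corresponds to the transition from n = ∞ to n = 3.
This is the highest energy (shortest wavelength) transition in the Paschen series.

E_∞ = 0 eV
E_3 = -13.6057 / 3² = -1.5117 eV

Energy at series limit:
ΔE = E_∞ - E_3 = 0 - (-1.5117) = 1.5117 eV

This energy equals the ionization energy from the n = 3 state of hydrogen.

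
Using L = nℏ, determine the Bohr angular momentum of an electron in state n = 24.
2.53e-33 J·s (or 24ℏ)

In the Bohr model, angular momentum is quantized:
L = nℏ

where ℏ = h/(2π) = 1.0546e-34 J·s

For n = 24:
L = 24 × 1.0546e-34 J·s
L = 2.53e-33 J·s

This can also be written as L = 24ℏ.
The angular momentum is an integer multiple of the reduced Planck constant.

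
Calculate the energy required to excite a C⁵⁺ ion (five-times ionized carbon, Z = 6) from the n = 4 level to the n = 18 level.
29.10 eV

The energy levels of a hydrogen-like atom are E_n = -13.6057 Z² eV / n².

Energy at n = 4: E_4 = -13.6057 × 6² / 4² = -30.61283 eV
Energy at n = 18: E_18 = -13.6057 × 6² / 18² = -1.51174 eV

The excitation energy is the difference:
ΔE = E_18 - E_4
ΔE = -1.51174 - (-30.61283)
ΔE = 29.10 eV

Since this is positive, energy must be absorbed (photon absorption).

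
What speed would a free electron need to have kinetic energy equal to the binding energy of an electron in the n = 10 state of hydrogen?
2.1877e+05 m/s (or 0.07297% of c)

The binding energy at n = 10 for hydrogen is:
E_10 = -13.6057/10² = -0.13605700 eV
|E_10| = 0.13605700 eV

Convert to Joules:
KE = 0.13605700 eV × (1.602177 × 10⁻¹⁹ J/eV) = 2.179874e-20 J

Using KE = ½mv²:
v = √(2·KE/m_e)
v = √(2 × 2.179874e-20 J / 9.10938 × 10⁻³¹ kg)
v = 2.1877e+05 m/s

This is approximately 0.07297% the speed of light.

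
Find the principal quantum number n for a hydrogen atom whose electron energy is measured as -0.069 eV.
n = 14

The exact energy levels follow E_n = -13.6057 eV / n².

The measured value (-0.069 eV) is reported to only 2 significant figures, so we must test candidate n values and see which one matches to that precision.

Candidate energies:
  n = 12:  E = -13.6057/12² = -0.09448 eV
  n = 13:  E = -13.6057/13² = -0.08051 eV
  n = 14:  E = -13.6057/14² = -0.06942 eV  ← matches
  n = 15:  E = -13.6057/15² = -0.06047 eV
  n = 16:  E = -13.6057/16² = -0.05315 eV

Checking against the measurement of -0.069 eV (2 sig figs), only n = 14 agrees:
E_14 = -0.06942 eV, which rounds to -0.069 eV ✓

Therefore n = 14.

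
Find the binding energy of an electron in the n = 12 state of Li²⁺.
0.850356 eV

The ionization energy is the energy needed to remove the electron completely (n → ∞).

For a hydrogen-like ion with Z = 3, E_n = -13.6057 Z² / n² eV.

At n = 12: E_12 = -13.6057 × 3² / 12² = -0.850356250 eV
At n = ∞: E_∞ = 0 eV

Ionization energy = E_∞ - E_12 = 0 - (-0.850356250) = 0.850356250 eV
Ionization energy ≈ 0.850356 eV

This is also called the binding energy of the electron in state n = 12.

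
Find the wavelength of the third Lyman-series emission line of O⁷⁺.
1.519 nm

The lines of a series are numbered from the longest wavelength (smallest ΔE) outward; the third line is the transition from n = n_f + 3 to n_f.
The Lyman series has all transitions ending at n_f = 1.

For O⁷⁺ (Z = 8), the third line (γ-line) is the jump from n = 4 to n = 1:
E_4 = -13.6057 × 8² / 4² = -54.42280 eV
E_1 = -13.6057 × 8² / 1² = -870.76480 eV
ΔE = E_4 - E_1 = 816.34200 eV

λ = hc/E = 1239.84 eV·nm / 816.34200 eV
λ = 1.519 nm

This is the γ-line of the Lyman series in O⁷⁺.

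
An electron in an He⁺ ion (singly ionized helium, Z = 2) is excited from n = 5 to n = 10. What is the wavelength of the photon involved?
759.388 nm

First, find the transition energy using E_n = -13.6057 Z² / n² eV:
E_5 = -13.6057 × 2² / 5² = -2.1769120 eV
E_10 = -13.6057 × 2² / 10² = -0.5442280 eV

Photon energy: |ΔE| = |E_10 - E_5| = 1.6326840 eV

Convert to wavelength using E = hc/λ with hc = 1239.84 eV·nm:
λ = hc/E = 1239.84 eV·nm / 1.6326840 eV
λ = 759.388 nm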